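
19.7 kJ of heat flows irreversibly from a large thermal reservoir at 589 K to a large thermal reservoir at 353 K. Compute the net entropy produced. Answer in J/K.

ΔS_total = 22.4 J/K

ΔS_hot = −Q/T_H = −19700/589 = -33.45 J/K and ΔS_cold = +Q/T_C = 19700/353 = 55.81 J/K.
ΔS_total = -33.45 + 55.81 = 22.4 J/K, positive as the second law requires.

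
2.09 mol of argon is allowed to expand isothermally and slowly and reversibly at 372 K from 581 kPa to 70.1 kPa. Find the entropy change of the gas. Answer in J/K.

For an isothermal ideal gas ΔS_gas = nR ln(P₁/P₂) = 2.09 × 8.314 × ln(581/70.1) = 36.7 J/K.

ΔS_gas = 36.7 J/K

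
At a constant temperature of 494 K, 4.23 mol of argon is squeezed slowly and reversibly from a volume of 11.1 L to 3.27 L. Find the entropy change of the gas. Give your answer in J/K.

For an isothermal ideal gas ΔS_gas = nR ln(V₂/V₁) = 4.23 × 8.314 × ln(3.27/11.1) = -43 J/K.

ΔS_gas = -43 J/K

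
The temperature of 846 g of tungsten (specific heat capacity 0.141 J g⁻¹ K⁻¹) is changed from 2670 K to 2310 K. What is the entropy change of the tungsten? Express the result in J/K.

ΔS = ∫dQ_rev/T = m c ln(T₂/T₁) = 846 × 0.141 × ln(2310/2670) = -17.3 J/K.

ΔS = -17.3 J/K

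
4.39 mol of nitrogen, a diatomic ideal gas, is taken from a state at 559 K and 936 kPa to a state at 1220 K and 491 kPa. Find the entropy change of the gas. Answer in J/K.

ΔS = nC_p ln(T₂/T₁) − nR ln(P₂/P₁), with C_p = 7R/2 = 29.1 J mol⁻¹ K⁻¹ for a diatomic ideal gas.
ΔS = 4.39 × [29.1 × ln(1220/559) − 8.314 × ln(491/936)] = 123 J/K.

ΔS = 123 J/K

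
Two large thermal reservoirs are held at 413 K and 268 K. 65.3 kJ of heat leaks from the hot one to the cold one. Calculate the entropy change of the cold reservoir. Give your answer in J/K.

ΔS_cold = 244 J/K

The cold reservoir gains heat Q, so ΔS_cold = +Q/T_C = 65300/268 = 244 J/K.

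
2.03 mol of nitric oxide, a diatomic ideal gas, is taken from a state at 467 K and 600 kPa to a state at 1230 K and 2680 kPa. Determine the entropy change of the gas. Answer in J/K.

ΔS = 31.9 J/K

ΔS = nC_p ln(T₂/T₁) − nR ln(P₂/P₁), with C_p = 7R/2 = 29.1 J mol⁻¹ K⁻¹ for a diatomic ideal gas.
ΔS = 2.03 × [29.1 × ln(1230/467) − 8.314 × ln(2680/600)] = 31.9 J/K.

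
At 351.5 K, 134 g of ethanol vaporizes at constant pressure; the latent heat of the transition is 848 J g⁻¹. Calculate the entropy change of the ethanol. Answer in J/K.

Heat absorbed by the substance: Q = mL = 134 × 848 = 113632 J.
At constant T, ΔS = Q_rev/T = 113632 / 351.5 = 323 J/K.

ΔS = 323 J/K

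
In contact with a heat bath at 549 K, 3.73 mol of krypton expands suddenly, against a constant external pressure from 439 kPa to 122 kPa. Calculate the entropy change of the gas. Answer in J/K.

Entropy is a state function, so ΔS_gas depends only on the end states.
For an isothermal ideal gas ΔS_gas = nR ln(P₁/P₂) = 3.73 × 8.314 × ln(439/122) = 39.7 J/K.

ΔS_gas = 39.7 J/K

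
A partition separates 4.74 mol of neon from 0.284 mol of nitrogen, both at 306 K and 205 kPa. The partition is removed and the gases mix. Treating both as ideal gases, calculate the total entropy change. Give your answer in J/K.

ΔS_mix = 9.08 J/K

Mole fractions: x_A = 4.74/5.02 = 0.943, x_B = 0.0565.
ΔS_mix = −R(n_A ln x_A + n_B ln x_B) = −8.314 × (4.74 ln 0.943 + 0.284 ln 0.0565) = 9.08 J/K.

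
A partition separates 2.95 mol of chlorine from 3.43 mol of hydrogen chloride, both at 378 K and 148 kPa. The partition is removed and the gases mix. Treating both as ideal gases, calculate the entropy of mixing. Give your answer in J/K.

ΔS_mix = 36.6 J/K

Mole fractions: x_A = 2.95/6.38 = 0.462, x_B = 0.538.
ΔS_mix = −R(n_A ln x_A + n_B ln x_B) = −8.314 × (2.95 ln 0.462 + 3.43 ln 0.538) = 36.6 J/K.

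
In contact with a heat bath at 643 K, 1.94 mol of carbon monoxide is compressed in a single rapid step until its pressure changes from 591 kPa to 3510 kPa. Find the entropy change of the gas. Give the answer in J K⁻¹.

ΔS_gas = -28.7 J/K

Entropy is a state function, so ΔS_gas depends only on the end states.
For an isothermal ideal gas ΔS_gas = nR ln(P₁/P₂) = 1.94 × 8.314 × ln(591/3510) = -28.7 J/K.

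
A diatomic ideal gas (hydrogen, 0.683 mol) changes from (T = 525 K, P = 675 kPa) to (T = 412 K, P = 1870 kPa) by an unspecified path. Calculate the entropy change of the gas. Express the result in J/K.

ΔS = -10.6 J/K

ΔS = nC_p ln(T₂/T₁) − nR ln(P₂/P₁), with C_p = 7R/2 = 29.1 J mol⁻¹ K⁻¹ for a diatomic ideal gas.
ΔS = 0.683 × [29.1 × ln(412/525) − 8.314 × ln(1870/675)] = -10.6 J/K.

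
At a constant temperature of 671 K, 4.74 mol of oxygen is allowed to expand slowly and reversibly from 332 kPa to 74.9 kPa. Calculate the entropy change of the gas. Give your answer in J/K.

ΔS_gas = 58.7 J/K

For an isothermal ideal gas ΔS_gas = nR ln(P₁/P₂) = 4.74 × 8.314 × ln(332/74.9) = 58.7 J/K.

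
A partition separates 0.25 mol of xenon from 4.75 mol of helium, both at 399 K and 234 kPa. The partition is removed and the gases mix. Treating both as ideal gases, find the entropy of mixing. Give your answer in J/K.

ΔS_mix = 8.25 J/K

Mole fractions: x_A = 0.25/5 = 0.05, x_B = 0.95.
ΔS_mix = −R(n_A ln x_A + n_B ln x_B) = −8.314 × (0.25 ln 0.05 + 4.75 ln 0.95) = 8.25 J/K.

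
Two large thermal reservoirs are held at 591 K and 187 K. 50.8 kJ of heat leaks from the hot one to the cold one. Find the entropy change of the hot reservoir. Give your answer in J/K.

ΔS_hot = -86 J/K

The hot reservoir loses heat Q, so ΔS_hot = −Q/T_H = −50800/591 = -86 J/K.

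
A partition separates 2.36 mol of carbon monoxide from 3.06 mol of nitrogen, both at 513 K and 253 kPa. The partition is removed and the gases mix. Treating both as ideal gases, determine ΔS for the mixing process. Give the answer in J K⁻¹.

Mole fractions: x_A = 2.36/5.42 = 0.435, x_B = 0.565.
ΔS_mix = −R(n_A ln x_A + n_B ln x_B) = −8.314 × (2.36 ln 0.435 + 3.06 ln 0.565) = 30.9 J/K.

ΔS_mix = 30.9 J/K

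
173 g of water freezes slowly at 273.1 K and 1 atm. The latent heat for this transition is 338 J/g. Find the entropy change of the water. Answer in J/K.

ΔS = -214 J/K

Heat released by the substance: Q = −mL = −173 × 338 = −58474 J.
At constant T, ΔS = Q_rev/T = −58474 / 273.1 = -214 J/K.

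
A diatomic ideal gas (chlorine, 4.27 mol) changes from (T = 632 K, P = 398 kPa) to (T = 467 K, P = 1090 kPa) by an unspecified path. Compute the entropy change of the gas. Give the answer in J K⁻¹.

ΔS = -73.4 J/K

ΔS = nC_p ln(T₂/T₁) − nR ln(P₂/P₁), with C_p = 7R/2 = 29.1 J mol⁻¹ K⁻¹ for a diatomic ideal gas.
ΔS = 4.27 × [29.1 × ln(467/632) − 8.314 × ln(1090/398)] = -73.4 J/K.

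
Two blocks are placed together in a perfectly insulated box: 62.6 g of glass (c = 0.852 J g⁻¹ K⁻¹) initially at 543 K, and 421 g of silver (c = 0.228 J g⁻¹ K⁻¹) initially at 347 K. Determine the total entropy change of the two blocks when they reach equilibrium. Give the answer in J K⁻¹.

Energy balance: T_f = (m₁c₁T₁ + m₂c₂T₂)/(m₁c₁ + m₂c₂) = 417.01 K.
ΔS₁ = m₁c₁ ln(T_f/T₁) = 53.3352 × ln(417.01/543) = -14.08 J/K.
ΔS₂ = m₂c₂ ln(T_f/T₂) = 95.988 × ln(417.01/347) = 17.64 J/K.
ΔS_total = -14.08 + 17.64 = 3.56 J/K.

ΔS_total = 3.56 J/K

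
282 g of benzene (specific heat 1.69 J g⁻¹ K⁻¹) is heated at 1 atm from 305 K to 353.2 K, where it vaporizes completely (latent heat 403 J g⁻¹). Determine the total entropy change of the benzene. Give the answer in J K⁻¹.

Warming step: ΔS₁ = m c ln(T_tr/T_i) = 282 × 1.69 × ln(353.2/305) = 69.93 J/K.
Phase change: ΔS₂ = +mL/T_tr = 282 × 403 / 353.2 = 321.8 J/K.
ΔS_total = (69.93) + (321.8) = 392 J/K.

ΔS = 392 J/K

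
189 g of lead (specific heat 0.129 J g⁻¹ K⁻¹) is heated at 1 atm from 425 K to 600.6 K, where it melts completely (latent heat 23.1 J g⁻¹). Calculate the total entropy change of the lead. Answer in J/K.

Warming step: ΔS₁ = m c ln(T_tr/T_i) = 189 × 0.129 × ln(600.6/425) = 8.432 J/K.
Phase change: ΔS₂ = +mL/T_tr = 189 × 23.1 / 600.6 = 7.269 J/K.
ΔS_total = (8.432) + (7.269) = 15.7 J/K.

ΔS = 15.7 J/K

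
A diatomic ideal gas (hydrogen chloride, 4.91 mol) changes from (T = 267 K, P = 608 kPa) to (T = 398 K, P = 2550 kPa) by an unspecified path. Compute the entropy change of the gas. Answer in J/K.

ΔS = nC_p ln(T₂/T₁) − nR ln(P₂/P₁), with C_p = 7R/2 = 29.1 J mol⁻¹ K⁻¹ for a diatomic ideal gas.
ΔS = 4.91 × [29.1 × ln(398/267) − 8.314 × ln(2550/608)] = -1.49 J/K.

ΔS = -1.49 J/K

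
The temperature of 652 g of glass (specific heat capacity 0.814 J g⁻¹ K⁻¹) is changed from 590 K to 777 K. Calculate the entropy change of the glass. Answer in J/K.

ΔS = ∫dQ_rev/T = m c ln(T₂/T₁) = 652 × 0.814 × ln(777/590) = 146 J/K.

ΔS = 146 J/K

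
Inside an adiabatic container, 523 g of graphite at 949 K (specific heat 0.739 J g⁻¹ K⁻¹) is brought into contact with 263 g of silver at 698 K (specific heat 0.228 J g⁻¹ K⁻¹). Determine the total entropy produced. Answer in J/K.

Energy balance: T_f = (m₁c₁T₁ + m₂c₂T₂)/(m₁c₁ + m₂c₂) = 915.29 K.
ΔS₁ = m₁c₁ ln(T_f/T₁) = 386.497 × ln(915.29/949) = -13.98 J/K.
ΔS₂ = m₂c₂ ln(T_f/T₂) = 59.964 × ln(915.29/698) = 16.25 J/K.
ΔS_total = -13.98 + 16.25 = 2.27 J/K.

ΔS_total = 2.27 J/K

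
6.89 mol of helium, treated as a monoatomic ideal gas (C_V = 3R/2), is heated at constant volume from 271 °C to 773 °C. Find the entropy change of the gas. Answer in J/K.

ΔS = 56.2 J/K

In kelvin: T₁ = 544.15 K, T₂ = 1046.15 K. At constant volume, ΔS = nC_V ln(T₂/T₁) with C_V = 3R/2 = 12.47 J mol⁻¹ K⁻¹.
ΔS = 6.89 × 12.47 × ln(1046.15/544.15) = 56.2 J/K.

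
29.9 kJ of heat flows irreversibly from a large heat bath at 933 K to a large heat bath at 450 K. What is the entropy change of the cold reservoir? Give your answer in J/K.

ΔS_cold = 66.4 J/K

The cold reservoir gains heat Q, so ΔS_cold = +Q/T_C = 29900/450 = 66.4 J/K.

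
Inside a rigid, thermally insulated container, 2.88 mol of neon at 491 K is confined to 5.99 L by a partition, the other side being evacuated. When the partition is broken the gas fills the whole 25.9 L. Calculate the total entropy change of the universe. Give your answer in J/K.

No heat is exchanged and no work is done, so the ideal-gas temperature stays constant.
Entropy is a state function; using a reversible isothermal path, ΔS_gas = nR ln(V₂/V₁) = 2.88 × 8.314 × ln(25.9/5.99) = 35.1 J/K.
The insulated surroundings exchange no heat, so ΔS_surr = 0 and ΔS_universe = ΔS_gas.

ΔS_universe = 35.1 J/K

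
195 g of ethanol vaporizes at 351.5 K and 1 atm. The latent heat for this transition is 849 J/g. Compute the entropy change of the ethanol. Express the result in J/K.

ΔS = 471 J/K

Heat absorbed by the substance: Q = mL = 195 × 849 = 165555 J.
At constant T, ΔS = Q_rev/T = 165555 / 351.5 = 471 J/K.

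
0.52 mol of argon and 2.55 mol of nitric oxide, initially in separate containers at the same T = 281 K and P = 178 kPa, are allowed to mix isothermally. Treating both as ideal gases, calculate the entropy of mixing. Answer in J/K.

Mole fractions: x_A = 0.52/3.07 = 0.169, x_B = 0.831.
ΔS_mix = −R(n_A ln x_A + n_B ln x_B) = −8.314 × (0.52 ln 0.169 + 2.55 ln 0.831) = 11.6 J/K.

ΔS_mix = 11.6 J/K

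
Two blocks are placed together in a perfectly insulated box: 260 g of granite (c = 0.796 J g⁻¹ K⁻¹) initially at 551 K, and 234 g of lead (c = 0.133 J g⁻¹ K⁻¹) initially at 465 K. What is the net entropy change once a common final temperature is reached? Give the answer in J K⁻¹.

Energy balance: T_f = (m₁c₁T₁ + m₂c₂T₂)/(m₁c₁ + m₂c₂) = 539.76 K.
ΔS₁ = m₁c₁ ln(T_f/T₁) = 206.96 × ln(539.76/551) = -4.266 J/K.
ΔS₂ = m₂c₂ ln(T_f/T₂) = 31.122 × ln(539.76/465) = 4.64 J/K.
ΔS_total = -4.266 + 4.64 = 0.374 J/K.

ΔS_total = 0.374 J/K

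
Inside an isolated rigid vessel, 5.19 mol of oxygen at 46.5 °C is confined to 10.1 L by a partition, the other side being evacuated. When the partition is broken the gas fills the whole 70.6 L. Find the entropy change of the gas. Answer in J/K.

For an ideal gas in free expansion Q = 0 and W = 0, so T is unchanged.
Entropy is a state function; using a reversible isothermal path, ΔS_gas = nR ln(V₂/V₁) = 5.19 × 8.314 × ln(70.6/10.1) = 83.9 J/K.

ΔS_gas = 83.9 J/K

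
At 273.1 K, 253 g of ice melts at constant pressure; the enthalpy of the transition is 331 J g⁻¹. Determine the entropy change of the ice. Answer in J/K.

ΔS = 307 J/K

Heat absorbed by the substance: Q = mL = 253 × 331 = 83743 J.
At constant T, ΔS = Q_rev/T = 83743 / 273.1 = 307 J/K.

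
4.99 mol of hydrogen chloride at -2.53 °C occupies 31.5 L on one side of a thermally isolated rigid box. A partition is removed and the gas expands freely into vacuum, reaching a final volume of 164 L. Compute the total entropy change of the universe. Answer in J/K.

No heat is exchanged and no work is done, so the ideal-gas temperature stays constant.
Entropy is a state function; using a reversible isothermal path, ΔS_gas = nR ln(V₂/V₁) = 4.99 × 8.314 × ln(164/31.5) = 68.4 J/K.
The insulated surroundings exchange no heat, so ΔS_surr = 0 and ΔS_universe = ΔS_gas.

ΔS_universe = 68.4 J/K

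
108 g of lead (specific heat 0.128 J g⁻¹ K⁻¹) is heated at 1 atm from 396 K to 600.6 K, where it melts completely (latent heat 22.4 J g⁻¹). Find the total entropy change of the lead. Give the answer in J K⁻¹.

Warming step: ΔS₁ = m c ln(T_tr/T_i) = 108 × 0.128 × ln(600.6/396) = 5.758 J/K.
Phase change: ΔS₂ = +mL/T_tr = 108 × 22.4 / 600.6 = 4.028 J/K.
ΔS_total = (5.758) + (4.028) = 9.79 J/K.

ΔS = 9.79 J/K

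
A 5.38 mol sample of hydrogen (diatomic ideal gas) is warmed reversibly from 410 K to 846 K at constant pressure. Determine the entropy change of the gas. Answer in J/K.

At constant pressure, ΔS = nC_p ln(T₂/T₁) with C_p = 7R/2 = 29.1 J mol⁻¹ K⁻¹.
ΔS = 5.38 × 29.1 × ln(846/410) = 113 J/K.

ΔS = 113 J/K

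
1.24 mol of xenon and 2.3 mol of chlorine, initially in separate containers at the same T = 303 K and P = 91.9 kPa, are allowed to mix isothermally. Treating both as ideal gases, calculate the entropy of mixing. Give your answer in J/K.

Mole fractions: x_A = 1.24/3.54 = 0.35, x_B = 0.65.
ΔS_mix = −R(n_A ln x_A + n_B ln x_B) = −8.314 × (1.24 ln 0.35 + 2.3 ln 0.65) = 19.1 J/K.

ΔS_mix = 19.1 J/K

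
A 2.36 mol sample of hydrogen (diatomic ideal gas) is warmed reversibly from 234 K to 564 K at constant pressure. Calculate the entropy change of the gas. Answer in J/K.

ΔS = 60.4 J/K

At constant pressure, ΔS = nC_p ln(T₂/T₁) with C_p = 7R/2 = 29.1 J mol⁻¹ K⁻¹.
ΔS = 2.36 × 29.1 × ln(564/234) = 60.4 J/K.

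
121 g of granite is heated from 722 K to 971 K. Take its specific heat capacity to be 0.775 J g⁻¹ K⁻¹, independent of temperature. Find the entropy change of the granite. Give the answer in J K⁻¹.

ΔS = 27.8 J/K

ΔS = ∫dQ_rev/T = m c ln(T₂/T₁) = 121 × 0.775 × ln(971/722) = 27.8 J/K.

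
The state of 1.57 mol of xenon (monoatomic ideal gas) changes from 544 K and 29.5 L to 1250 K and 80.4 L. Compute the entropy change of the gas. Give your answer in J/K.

Entropy is a state function: ΔS = nC_V ln(T₂/T₁) + nR ln(V₂/V₁), with C_V = 3R/2 = 12.47 J mol⁻¹ K⁻¹ for a monoatomic ideal gas.
ΔS = 1.57 × [12.47 × ln(1250/544) + 8.314 × ln(80.4/29.5)] = 29.4 J/K.

ΔS = 29.4 J/K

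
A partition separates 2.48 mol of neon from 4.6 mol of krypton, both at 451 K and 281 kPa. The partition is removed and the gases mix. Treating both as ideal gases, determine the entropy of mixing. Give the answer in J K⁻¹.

ΔS_mix = 38.1 J/K

Mole fractions: x_A = 2.48/7.08 = 0.35, x_B = 0.65.
ΔS_mix = −R(n_A ln x_A + n_B ln x_B) = −8.314 × (2.48 ln 0.35 + 4.6 ln 0.65) = 38.1 J/K.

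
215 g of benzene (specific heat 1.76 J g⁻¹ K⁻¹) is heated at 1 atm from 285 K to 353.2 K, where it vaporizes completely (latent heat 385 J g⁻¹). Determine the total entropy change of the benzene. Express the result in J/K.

Warming step: ΔS₁ = m c ln(T_tr/T_i) = 215 × 1.76 × ln(353.2/285) = 81.18 J/K.
Phase change: ΔS₂ = +mL/T_tr = 215 × 385 / 353.2 = 234.4 J/K.
ΔS_total = (81.18) + (234.4) = 316 J/K.

ΔS = 316 J/K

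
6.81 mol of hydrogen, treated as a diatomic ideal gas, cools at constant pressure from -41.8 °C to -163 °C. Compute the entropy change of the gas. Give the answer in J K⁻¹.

ΔS = -147 J/K

In kelvin: T₁ = 231.35 K, T₂ = 110.15 K. At constant pressure, ΔS = nC_p ln(T₂/T₁) with C_p = 7R/2 = 29.1 J mol⁻¹ K⁻¹.
ΔS = 6.81 × 29.1 × ln(110.15/231.35) = -147 J/K.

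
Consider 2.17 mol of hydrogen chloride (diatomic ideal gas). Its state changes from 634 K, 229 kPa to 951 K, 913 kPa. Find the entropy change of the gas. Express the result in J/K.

ΔS = nC_p ln(T₂/T₁) − nR ln(P₂/P₁), with C_p = 7R/2 = 29.1 J mol⁻¹ K⁻¹ for a diatomic ideal gas.
ΔS = 2.17 × [29.1 × ln(951/634) − 8.314 × ln(913/229)] = 0.652 J/K.

ΔS = 0.652 J/K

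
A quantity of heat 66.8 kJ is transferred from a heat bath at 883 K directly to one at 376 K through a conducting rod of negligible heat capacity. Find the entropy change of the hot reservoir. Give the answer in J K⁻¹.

The hot reservoir loses heat Q, so ΔS_hot = −Q/T_H = −66800/883 = -75.7 J/K.

ΔS_hot = -75.7 J/K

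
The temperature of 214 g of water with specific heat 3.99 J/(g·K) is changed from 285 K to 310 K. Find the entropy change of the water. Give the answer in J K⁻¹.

ΔS = 71.8 J/K

ΔS = ∫dQ_rev/T = m c ln(T₂/T₁) = 214 × 3.99 × ln(310/285) = 71.8 J/K.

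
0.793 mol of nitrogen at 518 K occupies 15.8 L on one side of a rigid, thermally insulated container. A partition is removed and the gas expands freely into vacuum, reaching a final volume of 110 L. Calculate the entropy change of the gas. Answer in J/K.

ΔS_gas = 12.8 J/K

For an ideal gas in free expansion Q = 0 and W = 0, so T is unchanged.
Entropy is a state function; using a reversible isothermal path, ΔS_gas = nR ln(V₂/V₁) = 0.793 × 8.314 × ln(110/15.8) = 12.8 J/K.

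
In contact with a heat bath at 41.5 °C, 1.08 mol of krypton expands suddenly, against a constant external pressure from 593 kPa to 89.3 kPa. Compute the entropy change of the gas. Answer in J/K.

ΔS_gas = 17 J/K

Entropy is a state function, so ΔS_gas depends only on the end states.
For an isothermal ideal gas ΔS_gas = nR ln(P₁/P₂) = 1.08 × 8.314 × ln(593/89.3) = 17 J/K.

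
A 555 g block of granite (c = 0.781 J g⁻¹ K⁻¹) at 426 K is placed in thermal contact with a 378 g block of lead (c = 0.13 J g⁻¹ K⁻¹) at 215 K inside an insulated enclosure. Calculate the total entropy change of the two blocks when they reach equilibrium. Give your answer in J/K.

Energy balance: T_f = (m₁c₁T₁ + m₂c₂T₂)/(m₁c₁ + m₂c₂) = 404.52 K.
ΔS₁ = m₁c₁ ln(T_f/T₁) = 433.455 × ln(404.52/426) = -22.43 J/K.
ΔS₂ = m₂c₂ ln(T_f/T₂) = 49.14 × ln(404.52/215) = 31.06 J/K.
ΔS_total = -22.43 + 31.06 = 8.63 J/K.

ΔS_total = 8.63 J/K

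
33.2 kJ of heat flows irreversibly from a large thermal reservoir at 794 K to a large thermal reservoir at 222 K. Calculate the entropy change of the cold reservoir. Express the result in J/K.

The cold reservoir gains heat Q, so ΔS_cold = +Q/T_C = 33200/222 = 150 J/K.

ΔS_cold = 150 J/K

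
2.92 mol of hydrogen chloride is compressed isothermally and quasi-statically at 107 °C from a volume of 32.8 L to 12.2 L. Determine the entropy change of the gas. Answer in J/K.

For an isothermal ideal gas ΔS_gas = nR ln(V₂/V₁) = 2.92 × 8.314 × ln(12.2/32.8) = -24 J/K.

ΔS_gas = -24 J/K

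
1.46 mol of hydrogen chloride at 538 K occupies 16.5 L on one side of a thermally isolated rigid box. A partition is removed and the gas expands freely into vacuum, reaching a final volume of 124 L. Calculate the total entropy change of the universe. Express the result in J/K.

ΔS_universe = 24.5 J/K

No heat is exchanged and no work is done, so the ideal-gas temperature stays constant.
Entropy is a state function; using a reversible isothermal path, ΔS_gas = nR ln(V₂/V₁) = 1.46 × 8.314 × ln(124/16.5) = 24.5 J/K.
The insulated surroundings exchange no heat, so ΔS_surr = 0 and ΔS_universe = ΔS_gas.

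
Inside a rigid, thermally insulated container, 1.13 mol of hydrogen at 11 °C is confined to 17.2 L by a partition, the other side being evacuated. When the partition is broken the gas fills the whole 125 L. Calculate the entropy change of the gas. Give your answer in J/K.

No heat is exchanged and no work is done, so the ideal-gas temperature stays constant.
Entropy is a state function; using a reversible isothermal path, ΔS_gas = nR ln(V₂/V₁) = 1.13 × 8.314 × ln(125/17.2) = 18.6 J/K.

ΔS_gas = 18.6 J/K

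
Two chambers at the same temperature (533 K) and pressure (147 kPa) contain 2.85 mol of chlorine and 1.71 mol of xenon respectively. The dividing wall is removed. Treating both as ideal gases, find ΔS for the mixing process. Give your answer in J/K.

ΔS_mix = 25.1 J/K

Mole fractions: x_A = 2.85/4.56 = 0.625, x_B = 0.375.
ΔS_mix = −R(n_A ln x_A + n_B ln x_B) = −8.314 × (2.85 ln 0.625 + 1.71 ln 0.375) = 25.1 J/K.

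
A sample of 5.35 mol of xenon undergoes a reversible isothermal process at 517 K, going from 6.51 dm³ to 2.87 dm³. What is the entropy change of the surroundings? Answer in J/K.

For an isothermal ideal gas ΔS_gas = nR ln(V₂/V₁) = 5.35 × 8.314 × ln(2.87/6.51) = -36.4 J/K.
The process is reversible, so ΔS_surr = −ΔS_gas = 36.4 J/K and ΔS_universe = 0.

ΔS_surr = 36.4 J/K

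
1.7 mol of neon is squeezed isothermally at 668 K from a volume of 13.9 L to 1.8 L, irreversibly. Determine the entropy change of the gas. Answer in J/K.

ΔS_gas = -28.9 J/K

Entropy is a state function, so ΔS_gas depends only on the end states.
For an isothermal ideal gas ΔS_gas = nR ln(V₂/V₁) = 1.7 × 8.314 × ln(1.8/13.9) = -28.9 J/K.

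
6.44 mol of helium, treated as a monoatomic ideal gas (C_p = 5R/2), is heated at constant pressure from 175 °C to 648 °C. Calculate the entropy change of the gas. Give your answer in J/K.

In kelvin: T₁ = 448.15 K, T₂ = 921.15 K. At constant pressure, ΔS = nC_p ln(T₂/T₁) with C_p = 5R/2 = 20.79 J mol⁻¹ K⁻¹.
ΔS = 6.44 × 20.79 × ln(921.15/448.15) = 96.4 J/K.

ΔS = 96.4 J/K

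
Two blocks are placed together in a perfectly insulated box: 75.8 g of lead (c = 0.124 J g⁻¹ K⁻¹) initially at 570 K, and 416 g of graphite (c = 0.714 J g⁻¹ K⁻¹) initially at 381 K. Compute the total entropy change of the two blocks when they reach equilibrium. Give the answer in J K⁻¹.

Energy balance: T_f = (m₁c₁T₁ + m₂c₂T₂)/(m₁c₁ + m₂c₂) = 386.8 K.
ΔS₁ = m₁c₁ ln(T_f/T₁) = 9.3992 × ln(386.8/570) = -3.6444 J/K.
ΔS₂ = m₂c₂ ln(T_f/T₂) = 297.024 × ln(386.8/381) = 4.4855 J/K.
ΔS_total = -3.6444 + 4.4855 = 0.841 J/K.

ΔS_total = 0.841 J/K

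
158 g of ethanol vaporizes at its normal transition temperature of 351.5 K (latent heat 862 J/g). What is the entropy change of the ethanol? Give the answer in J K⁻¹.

ΔS = 387 J/K

Heat absorbed by the substance: Q = mL = 158 × 862 = 136196 J.
At constant T, ΔS = Q_rev/T = 136196 / 351.5 = 387 J/K.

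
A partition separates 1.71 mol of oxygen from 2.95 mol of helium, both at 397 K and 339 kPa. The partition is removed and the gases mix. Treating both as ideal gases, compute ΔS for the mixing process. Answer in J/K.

Mole fractions: x_A = 1.71/4.66 = 0.367, x_B = 0.633.
ΔS_mix = −R(n_A ln x_A + n_B ln x_B) = −8.314 × (1.71 ln 0.367 + 2.95 ln 0.633) = 25.5 J/K.

ΔS_mix = 25.5 J/K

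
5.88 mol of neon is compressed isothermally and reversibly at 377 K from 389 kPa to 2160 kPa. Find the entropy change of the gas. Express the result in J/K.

For an isothermal ideal gas ΔS_gas = nR ln(P₁/P₂) = 5.88 × 8.314 × ln(389/2160) = -83.8 J/K.

ΔS_gas = -83.8 J/K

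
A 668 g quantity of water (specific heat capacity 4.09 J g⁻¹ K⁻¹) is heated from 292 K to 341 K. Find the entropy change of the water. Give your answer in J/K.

ΔS = ∫dQ_rev/T = m c ln(T₂/T₁) = 668 × 4.09 × ln(341/292) = 424 J/K.

ΔS = 424 J/K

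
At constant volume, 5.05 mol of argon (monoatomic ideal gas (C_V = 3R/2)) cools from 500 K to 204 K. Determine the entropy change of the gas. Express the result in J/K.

At constant volume, ΔS = nC_V ln(T₂/T₁) with C_V = 3R/2 = 12.47 J mol⁻¹ K⁻¹.
ΔS = 5.05 × 12.47 × ln(204/500) = -56.5 J/K.

ΔS = -56.5 J/K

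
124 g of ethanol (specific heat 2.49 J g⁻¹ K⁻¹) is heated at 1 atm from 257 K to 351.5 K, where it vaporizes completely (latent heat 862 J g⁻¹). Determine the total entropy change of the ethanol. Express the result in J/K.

Warming step: ΔS₁ = m c ln(T_tr/T_i) = 124 × 2.49 × ln(351.5/257) = 96.68 J/K.
Phase change: ΔS₂ = +mL/T_tr = 124 × 862 / 351.5 = 304.1 J/K.
ΔS_total = (96.68) + (304.1) = 401 J/K.

ΔS = 401 J/K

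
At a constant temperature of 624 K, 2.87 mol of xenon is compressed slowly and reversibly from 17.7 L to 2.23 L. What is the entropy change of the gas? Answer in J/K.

For an isothermal ideal gas ΔS_gas = nR ln(V₂/V₁) = 2.87 × 8.314 × ln(2.23/17.7) = -49.4 J/K.

ΔS_gas = -49.4 J/K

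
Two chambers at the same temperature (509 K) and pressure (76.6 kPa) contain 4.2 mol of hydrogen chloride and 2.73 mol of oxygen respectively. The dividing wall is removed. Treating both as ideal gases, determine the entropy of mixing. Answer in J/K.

Mole fractions: x_A = 4.2/6.93 = 0.606, x_B = 0.394.
ΔS_mix = −R(n_A ln x_A + n_B ln x_B) = −8.314 × (4.2 ln 0.606 + 2.73 ln 0.394) = 38.6 J/K.

ΔS_mix = 38.6 J/K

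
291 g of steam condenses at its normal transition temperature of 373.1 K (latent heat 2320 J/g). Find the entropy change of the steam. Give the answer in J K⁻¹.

Heat released by the substance: Q = −mL = −291 × 2320 = −675120 J.
At constant T, ΔS = Q_rev/T = −675120 / 373.1 = -1810 J/K.

ΔS = -1810 J/K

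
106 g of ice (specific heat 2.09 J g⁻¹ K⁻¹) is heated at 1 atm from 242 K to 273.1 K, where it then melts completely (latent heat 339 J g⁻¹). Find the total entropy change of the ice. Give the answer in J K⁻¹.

ΔS = 158 J/K

Warming step: ΔS₁ = m c ln(T_tr/T_i) = 106 × 2.09 × ln(273.1/242) = 26.78 J/K.
Phase change: ΔS₂ = +mL/T_tr = 106 × 339 / 273.1 = 131.6 J/K.
ΔS_total = (26.78) + (131.6) = 158 J/K.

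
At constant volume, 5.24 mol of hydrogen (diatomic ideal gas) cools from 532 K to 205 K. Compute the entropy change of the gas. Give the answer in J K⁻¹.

ΔS = -104 J/K

At constant volume, ΔS = nC_V ln(T₂/T₁) with C_V = 5R/2 = 20.79 J mol⁻¹ K⁻¹.
ΔS = 5.24 × 20.79 × ln(205/532) = -104 J/K.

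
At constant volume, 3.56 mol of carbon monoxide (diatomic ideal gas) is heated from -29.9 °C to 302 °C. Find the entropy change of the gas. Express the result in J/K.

In kelvin: T₁ = 243.25 K, T₂ = 575.15 K. At constant volume, ΔS = nC_V ln(T₂/T₁) with C_V = 5R/2 = 20.79 J mol⁻¹ K⁻¹.
ΔS = 3.56 × 20.79 × ln(575.15/243.25) = 63.7 J/K.

ΔS = 63.7 J/K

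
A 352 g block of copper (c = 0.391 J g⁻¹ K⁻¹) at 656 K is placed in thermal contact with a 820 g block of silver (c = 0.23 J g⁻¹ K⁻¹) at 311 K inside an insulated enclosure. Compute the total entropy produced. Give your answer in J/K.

Energy balance: T_f = (m₁c₁T₁ + m₂c₂T₂)/(m₁c₁ + m₂c₂) = 456.55 K.
ΔS₁ = m₁c₁ ln(T_f/T₁) = 137.632 × ln(456.55/656) = -49.89 J/K.
ΔS₂ = m₂c₂ ln(T_f/T₂) = 188.6 × ln(456.55/311) = 72.4 J/K.
ΔS_total = -49.89 + 72.4 = 22.5 J/K.

ΔS_total = 22.5 J/K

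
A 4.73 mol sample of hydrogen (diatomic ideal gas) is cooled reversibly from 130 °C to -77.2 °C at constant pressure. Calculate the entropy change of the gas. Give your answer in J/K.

In kelvin: T₁ = 403.15 K, T₂ = 195.95 K. At constant pressure, ΔS = nC_p ln(T₂/T₁) with C_p = 7R/2 = 29.1 J mol⁻¹ K⁻¹.
ΔS = 4.73 × 29.1 × ln(195.95/403.15) = -99.3 J/K.

ΔS = -99.3 J/K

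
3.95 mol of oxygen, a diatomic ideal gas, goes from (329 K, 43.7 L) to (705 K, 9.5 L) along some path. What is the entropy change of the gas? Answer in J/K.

ΔS = 12.5 J/K

Entropy is a state function: ΔS = nC_V ln(T₂/T₁) + nR ln(V₂/V₁), with C_V = 5R/2 = 20.79 J mol⁻¹ K⁻¹ for a diatomic ideal gas.
ΔS = 3.95 × [20.79 × ln(705/329) + 8.314 × ln(9.5/43.7)] = 12.5 J/K.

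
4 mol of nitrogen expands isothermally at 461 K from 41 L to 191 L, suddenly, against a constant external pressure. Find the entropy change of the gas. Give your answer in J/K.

Entropy is a state function, so ΔS_gas depends only on the end states.
For an isothermal ideal gas ΔS_gas = nR ln(V₂/V₁) = 4 × 8.314 × ln(191/41) = 51.2 J/K.

ΔS_gas = 51.2 J/K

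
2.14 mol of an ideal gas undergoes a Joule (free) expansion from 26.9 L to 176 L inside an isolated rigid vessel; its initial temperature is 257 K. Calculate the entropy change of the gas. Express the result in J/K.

ΔS_gas = 33.4 J/K

No heat is exchanged and no work is done, so the ideal-gas temperature stays constant.
Entropy is a state function; using a reversible isothermal path, ΔS_gas = nR ln(V₂/V₁) = 2.14 × 8.314 × ln(176/26.9) = 33.4 J/K.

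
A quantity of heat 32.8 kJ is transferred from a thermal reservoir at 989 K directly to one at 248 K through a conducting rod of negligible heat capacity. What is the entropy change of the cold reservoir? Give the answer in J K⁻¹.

ΔS_cold = 132 J/K

The cold reservoir gains heat Q, so ΔS_cold = +Q/T_C = 32800/248 = 132 J/K.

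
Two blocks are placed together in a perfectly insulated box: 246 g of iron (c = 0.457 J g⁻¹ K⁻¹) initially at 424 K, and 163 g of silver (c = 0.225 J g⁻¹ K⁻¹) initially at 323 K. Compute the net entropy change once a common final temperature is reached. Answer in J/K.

Energy balance: T_f = (m₁c₁T₁ + m₂c₂T₂)/(m₁c₁ + m₂c₂) = 399.16 K.
ΔS₁ = m₁c₁ ln(T_f/T₁) = 112.422 × ln(399.16/424) = -6.788 J/K.
ΔS₂ = m₂c₂ ln(T_f/T₂) = 36.675 × ln(399.16/323) = 7.764 J/K.
ΔS_total = -6.788 + 7.764 = 0.976 J/K.

ΔS_total = 0.976 J/K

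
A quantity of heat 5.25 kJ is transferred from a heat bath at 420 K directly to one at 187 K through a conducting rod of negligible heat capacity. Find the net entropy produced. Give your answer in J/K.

ΔS_total = 15.6 J/K

ΔS_hot = −Q/T_H = −5250/420 = -12.5 J/K and ΔS_cold = +Q/T_C = 5250/187 = 28.07 J/K.
ΔS_total = -12.5 + 28.07 = 15.6 J/K, positive as the second law requires.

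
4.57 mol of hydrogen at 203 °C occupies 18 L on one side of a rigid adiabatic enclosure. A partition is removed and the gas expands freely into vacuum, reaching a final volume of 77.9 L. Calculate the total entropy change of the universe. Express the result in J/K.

No heat is exchanged and no work is done, so the ideal-gas temperature stays constant.
Entropy is a state function; using a reversible isothermal path, ΔS_gas = nR ln(V₂/V₁) = 4.57 × 8.314 × ln(77.9/18) = 55.7 J/K.
The insulated surroundings exchange no heat, so ΔS_surr = 0 and ΔS_universe = ΔS_gas.

ΔS_universe = 55.7 J/K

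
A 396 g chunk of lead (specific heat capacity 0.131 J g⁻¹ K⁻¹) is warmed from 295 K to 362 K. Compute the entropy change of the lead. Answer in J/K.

ΔS = 10.6 J/K

ΔS = ∫dQ_rev/T = m c ln(T₂/T₁) = 396 × 0.131 × ln(362/295) = 10.6 J/K.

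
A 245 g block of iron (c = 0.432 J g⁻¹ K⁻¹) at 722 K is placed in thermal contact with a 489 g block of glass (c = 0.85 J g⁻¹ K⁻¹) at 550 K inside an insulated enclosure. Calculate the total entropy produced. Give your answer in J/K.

ΔS_total = 3.29 J/K

Energy balance: T_f = (m₁c₁T₁ + m₂c₂T₂)/(m₁c₁ + m₂c₂) = 584.91 K.
ΔS₁ = m₁c₁ ln(T_f/T₁) = 105.84 × ln(584.91/722) = -22.29 J/K.
ΔS₂ = m₂c₂ ln(T_f/T₂) = 415.65 × ln(584.91/550) = 25.58 J/K.
ΔS_total = -22.29 + 25.58 = 3.29 J/K.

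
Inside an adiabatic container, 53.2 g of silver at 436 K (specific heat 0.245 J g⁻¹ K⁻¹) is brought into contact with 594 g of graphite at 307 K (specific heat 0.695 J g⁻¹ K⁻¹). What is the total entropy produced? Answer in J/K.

Energy balance: T_f = (m₁c₁T₁ + m₂c₂T₂)/(m₁c₁ + m₂c₂) = 310.95 K.
ΔS₁ = m₁c₁ ln(T_f/T₁) = 13.034 × ln(310.95/436) = -4.4057 J/K.
ΔS₂ = m₂c₂ ln(T_f/T₂) = 412.83 × ln(310.95/307) = 5.2754 J/K.
ΔS_total = -4.4057 + 5.2754 = 0.87 J/K.

ΔS_total = 0.87 J/K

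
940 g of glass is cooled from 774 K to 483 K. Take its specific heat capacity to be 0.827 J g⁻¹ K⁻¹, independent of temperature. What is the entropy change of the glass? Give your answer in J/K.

ΔS = -367 J/K

ΔS = ∫dQ_rev/T = m c ln(T₂/T₁) = 940 × 0.827 × ln(483/774) = -367 J/K.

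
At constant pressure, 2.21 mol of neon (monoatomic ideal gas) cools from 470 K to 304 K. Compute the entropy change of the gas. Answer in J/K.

At constant pressure, ΔS = nC_p ln(T₂/T₁) with C_p = 5R/2 = 20.79 J mol⁻¹ K⁻¹.
ΔS = 2.21 × 20.79 × ln(304/470) = -20 J/K.

ΔS = -20 J/K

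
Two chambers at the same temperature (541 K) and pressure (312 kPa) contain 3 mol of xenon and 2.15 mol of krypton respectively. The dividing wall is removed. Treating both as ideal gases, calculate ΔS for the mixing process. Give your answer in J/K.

Mole fractions: x_A = 3/5.15 = 0.583, x_B = 0.417.
ΔS_mix = −R(n_A ln x_A + n_B ln x_B) = −8.314 × (3 ln 0.583 + 2.15 ln 0.417) = 29.1 J/K.

ΔS_mix = 29.1 J/K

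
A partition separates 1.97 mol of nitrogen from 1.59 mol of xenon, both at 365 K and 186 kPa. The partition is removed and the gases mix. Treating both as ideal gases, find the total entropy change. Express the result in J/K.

Mole fractions: x_A = 1.97/3.56 = 0.553, x_B = 0.447.
ΔS_mix = −R(n_A ln x_A + n_B ln x_B) = −8.314 × (1.97 ln 0.553 + 1.59 ln 0.447) = 20.3 J/K.

ΔS_mix = 20.3 J/K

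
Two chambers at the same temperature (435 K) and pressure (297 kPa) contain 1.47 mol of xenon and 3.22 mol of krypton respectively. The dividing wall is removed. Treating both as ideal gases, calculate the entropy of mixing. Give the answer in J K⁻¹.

ΔS_mix = 24.2 J/K

Mole fractions: x_A = 1.47/4.69 = 0.313, x_B = 0.687.
ΔS_mix = −R(n_A ln x_A + n_B ln x_B) = −8.314 × (1.47 ln 0.313 + 3.22 ln 0.687) = 24.2 J/K.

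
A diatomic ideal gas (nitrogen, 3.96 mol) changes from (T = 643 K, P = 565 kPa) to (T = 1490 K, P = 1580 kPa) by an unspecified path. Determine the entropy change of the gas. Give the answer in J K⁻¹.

ΔS = nC_p ln(T₂/T₁) − nR ln(P₂/P₁), with C_p = 7R/2 = 29.1 J mol⁻¹ K⁻¹ for a diatomic ideal gas.
ΔS = 3.96 × [29.1 × ln(1490/643) − 8.314 × ln(1580/565)] = 63 J/K.

ΔS = 63 J/K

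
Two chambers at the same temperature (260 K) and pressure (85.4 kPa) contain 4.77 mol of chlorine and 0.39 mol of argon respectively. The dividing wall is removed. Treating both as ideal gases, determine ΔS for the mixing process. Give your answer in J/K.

ΔS_mix = 11.5 J/K

Mole fractions: x_A = 4.77/5.16 = 0.924, x_B = 0.0756.
ΔS_mix = −R(n_A ln x_A + n_B ln x_B) = −8.314 × (4.77 ln 0.924 + 0.39 ln 0.0756) = 11.5 J/K.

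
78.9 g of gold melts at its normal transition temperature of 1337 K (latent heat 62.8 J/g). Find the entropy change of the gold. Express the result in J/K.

Heat absorbed by the substance: Q = mL = 78.9 × 62.8 = 4954.92 J.
At constant T, ΔS = Q_rev/T = 4954.92 / 1337 = 3.71 J/K.

ΔS = 3.71 J/K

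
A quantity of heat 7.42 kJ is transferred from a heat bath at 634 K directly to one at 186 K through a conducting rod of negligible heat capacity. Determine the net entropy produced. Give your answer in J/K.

ΔS_hot = −Q/T_H = −7420/634 = -11.7 J/K and ΔS_cold = +Q/T_C = 7420/186 = 39.89 J/K.
ΔS_total = -11.7 + 39.89 = 28.2 J/K, positive as the second law requires.

ΔS_total = 28.2 J/K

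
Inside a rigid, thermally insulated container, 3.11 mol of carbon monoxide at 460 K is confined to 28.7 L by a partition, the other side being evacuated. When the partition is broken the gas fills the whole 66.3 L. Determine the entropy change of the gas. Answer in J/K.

ΔS_gas = 21.6 J/K

For an ideal gas in free expansion Q = 0 and W = 0, so T is unchanged.
Entropy is a state function; using a reversible isothermal path, ΔS_gas = nR ln(V₂/V₁) = 3.11 × 8.314 × ln(66.3/28.7) = 21.6 J/K.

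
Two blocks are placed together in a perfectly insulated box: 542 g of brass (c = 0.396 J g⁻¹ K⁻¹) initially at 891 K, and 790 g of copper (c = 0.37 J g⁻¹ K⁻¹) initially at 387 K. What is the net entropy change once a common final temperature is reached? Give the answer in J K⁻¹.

ΔS_total = 43.6 J/K

Energy balance: T_f = (m₁c₁T₁ + m₂c₂T₂)/(m₁c₁ + m₂c₂) = 600.39 K.
ΔS₁ = m₁c₁ ln(T_f/T₁) = 214.632 × ln(600.39/891) = -84.729 J/K.
ΔS₂ = m₂c₂ ln(T_f/T₂) = 292.3 × ln(600.39/387) = 128.37 J/K.
ΔS_total = -84.729 + 128.37 = 43.6 J/K.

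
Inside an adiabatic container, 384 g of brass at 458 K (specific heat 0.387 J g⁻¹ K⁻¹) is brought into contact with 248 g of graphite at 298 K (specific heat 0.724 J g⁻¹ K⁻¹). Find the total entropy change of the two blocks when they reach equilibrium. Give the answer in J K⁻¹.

ΔS_total = 7.55 J/K

Energy balance: T_f = (m₁c₁T₁ + m₂c₂T₂)/(m₁c₁ + m₂c₂) = 370.46 K.
ΔS₁ = m₁c₁ ln(T_f/T₁) = 148.608 × ln(370.46/458) = -31.525 J/K.
ΔS₂ = m₂c₂ ln(T_f/T₂) = 179.552 × ln(370.46/298) = 39.078 J/K.
ΔS_total = -31.525 + 39.078 = 7.55 J/K.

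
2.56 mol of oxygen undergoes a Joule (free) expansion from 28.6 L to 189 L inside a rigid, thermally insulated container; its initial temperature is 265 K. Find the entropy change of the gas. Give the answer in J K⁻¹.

ΔS_gas = 40.2 J/K

No heat is exchanged and no work is done, so the ideal-gas temperature stays constant.
Entropy is a state function; using a reversible isothermal path, ΔS_gas = nR ln(V₂/V₁) = 2.56 × 8.314 × ln(189/28.6) = 40.2 J/K.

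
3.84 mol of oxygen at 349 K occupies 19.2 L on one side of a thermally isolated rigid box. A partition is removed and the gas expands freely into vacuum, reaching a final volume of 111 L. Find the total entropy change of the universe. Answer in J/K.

ΔS_universe = 56 J/K

For an ideal gas in free expansion Q = 0 and W = 0, so T is unchanged.
Entropy is a state function; using a reversible isothermal path, ΔS_gas = nR ln(V₂/V₁) = 3.84 × 8.314 × ln(111/19.2) = 56 J/K.
The insulated surroundings exchange no heat, so ΔS_surr = 0 and ΔS_universe = ΔS_gas.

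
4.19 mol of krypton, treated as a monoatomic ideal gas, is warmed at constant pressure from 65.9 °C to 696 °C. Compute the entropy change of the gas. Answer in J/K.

ΔS = 91.5 J/K

In kelvin: T₁ = 339.05 K, T₂ = 969.15 K. At constant pressure, ΔS = nC_p ln(T₂/T₁) with C_p = 5R/2 = 20.79 J mol⁻¹ K⁻¹.
ΔS = 4.19 × 20.79 × ln(969.15/339.05) = 91.5 J/K.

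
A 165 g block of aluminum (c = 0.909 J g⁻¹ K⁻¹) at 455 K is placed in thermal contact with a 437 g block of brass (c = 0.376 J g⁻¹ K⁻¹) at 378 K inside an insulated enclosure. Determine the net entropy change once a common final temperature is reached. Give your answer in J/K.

Energy balance: T_f = (m₁c₁T₁ + m₂c₂T₂)/(m₁c₁ + m₂c₂) = 414.75 K.
ΔS₁ = m₁c₁ ln(T_f/T₁) = 149.985 × ln(414.75/455) = -13.89 J/K.
ΔS₂ = m₂c₂ ln(T_f/T₂) = 164.312 × ln(414.75/378) = 15.24 J/K.
ΔS_total = -13.89 + 15.24 = 1.35 J/K.

ΔS_total = 1.35 J/K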